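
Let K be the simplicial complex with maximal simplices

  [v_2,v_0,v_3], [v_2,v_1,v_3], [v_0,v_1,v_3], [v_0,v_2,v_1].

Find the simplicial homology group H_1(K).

We work with the vertex ordering v_0 < v_1 < v_2 < v_3. The simplices of K, each written with vertices in increasing order, are:

  0-simplices (4): [v_0], [v_1], [v_2], [v_3]
  1-simplices (6): [v_0,v_1], [v_0,v_2], [v_0,v_3], [v_1,v_2], [v_1,v_3], [v_2,v_3]
  2-simplices (4): [v_0,v_1,v_2], [v_0,v_1,v_3], [v_0,v_2,v_3], [v_1,v_2,v_3]

so the chain groups are C_0 ≅ Z^4, C_1 ≅ Z^6, C_2 ≅ Z^4.

The boundary map ∂_1: C_1 → C_0 maps an edge to its endpoints' difference, ∂[p,q] = q − p. For instance
  ∂[v_1,v_3] = [v_3] − [v_1].
As a 4×6 matrix over Z this has rank 3, with invariant factors (1,1,1).

The boundary map ∂_2: C_2 → C_1 acts by ∂[p,q,r] = [q,r] − [p,r] + [p,q]. For instance
  ∂[v_0,v_1,v_2] = [v_1,v_2] − [v_0,v_2] + [v_0,v_1],
  ∂[v_1,v_2,v_3] = [v_2,v_3] − [v_1,v_3] + [v_1,v_2].
This gives a 6×4 integer matrix of rank 3; reducing to Smith normal form yields diagonal entries (1,1,1).

Reading off H_k = ker ∂_k / im ∂_{k+1}:

  H_1: rank ker ∂_1 − rank ∂_2 = (6 − 3) − 3 = 0, and the invariant factors of ∂_2 are all 1, so H_1 ≅ 0.

(K is a triangulation of the 2-sphere S^2.)

H_1 ≅ 0.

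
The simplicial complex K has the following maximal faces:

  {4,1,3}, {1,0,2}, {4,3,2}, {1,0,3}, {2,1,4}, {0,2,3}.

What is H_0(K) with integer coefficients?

H_0 ≅ Z.

Order the vertices as 0 < 1 < 2 < 3 < 4. Listing each simplex with vertices in this order, K has dimension 2 with simplices:

  0-simplices (5): [0], [1], [2], [3], [4]
  1-simplices (9): [0,1], [0,2], [0,3], [1,2], [1,3], [1,4], [2,3], [2,4], [3,4]
  2-simplices (6): [0,1,2], [0,1,3], [0,2,3], [1,2,4], [1,3,4], [2,3,4]

so the chain groups are C_0 ≅ Z^5, C_1 ≅ Z^9, C_2 ≅ Z^6.

∂_1: C_1 → C_0 is given by ∂[p,q] = [q] − [p]. For instance
  ∂[2,4] = [4] − [2].
The resulting 5×9 matrix has rank 4, and its Smith normal form has invariant factors (1,1,1,1).

Boundary ∂_2: C_2 → C_1 acts by ∂[p,q,r] = [q,r] − [p,r] + [p,q]. For instance
  ∂[0,1,3] = [1,3] − [0,3] + [0,1],
  ∂[2,3,4] = [3,4] − [2,4] + [2,3].
The 9×6 boundary matrix has rank 5 and Smith normal form diag(1,1,1,1,1).

Computing H_k = (kernel of ∂_k) / (image of ∂_{k+1}):

  H_0: rank C_0 − rank ∂_1 = 5 − 4 = 1, and the invariant factors of ∂_1 are all 1, so H_0 ≅ Z.

(K is a triangulation of the 2-sphere S^2.)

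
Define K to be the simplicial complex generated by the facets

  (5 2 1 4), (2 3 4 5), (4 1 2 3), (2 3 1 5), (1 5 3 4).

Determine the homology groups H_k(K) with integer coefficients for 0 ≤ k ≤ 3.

We work with the vertex ordering 1 < 2 < 3 < 4 < 5. The simplices of K, each written with vertices in increasing order, are:

  0-simplices (5): [1], [2], [3], [4], [5]
  1-simplices (10): [1,2], [1,3], [1,4], [1,5], [2,3], [2,4], [2,5], [3,4], [3,5], [4,5]
  2-simplices (10): [1,2,3], [1,2,4], [1,2,5], [1,3,4], [1,3,5], [1,4,5], [2,3,4], [2,3,5], [2,4,5], [3,4,5]
  3-simplices (5): [1,2,3,4], [1,2,3,5], [1,2,4,5], [1,3,4,5], [2,3,4,5]

Hence C_0 ≅ Z^5, C_1 ≅ Z^10, C_2 ≅ Z^10, C_3 ≅ Z^5.

∂_1: C_1 → C_0 maps an edge to its endpoints' difference, ∂[p,q] = q − p.
The resulting 5×10 matrix has rank 4, and its Smith normal form has invariant factors (1,1,1,1).

The boundary map ∂_2: C_2 → C_1 acts by ∂[p,q,r] = [q,r] − [p,r] + [p,q]. For instance
  ∂[2,4,5] = [4,5] − [2,5] + [2,4],
  ∂[1,2,4] = [2,4] − [1,4] + [1,2].
As a 10×10 matrix over Z this has rank 6, with invariant factors (1,1,1,1,1,1).

The boundary map ∂_3: C_3 → C_2 sends each 3-simplex σ to the alternating sum Σ_i (−1)^i (σ with its i-th vertex removed). For instance
  ∂[1,2,4,5] = [2,4,5] − [1,4,5] + [1,2,5] − [1,2,4],
  ∂[1,3,4,5] = [3,4,5] − [1,4,5] + [1,3,5] − [1,3,4].
The 10×5 boundary matrix has rank 4 and Smith normal form diag(1,1,1,1).

Reading off H_k = ker ∂_k / im ∂_{k+1}:

  H_0: rank C_0 − rank ∂_1 = 5 − 4 = 1, and the invariant factors of ∂_1 are all 1, so H_0 = Z.
  H_1: rank ker ∂_1 − rank ∂_2 = (10 − 4) − 6 = 0, and the invariant factors of ∂_2 are all 1, so H_1 = 0.
  H_2: rank ker ∂_2 − rank ∂_3 = (10 − 6) − 4 = 0, and the invariant factors of ∂_3 are all 1, so H_2 = 0.
  H_3: rank ker ∂_3 − rank ∂_4 = (5 − 4) − 0 = 1, and there is no ∂_4, so H_3 = Z.

As a check, the Euler characteristic is 5 − 10 + 10 − 5 = 0, which agrees with 1 − 0 + 0 − 1 = 0.

H_0 ≅ Z,  H_1 = 0,  H_2 = 0,  H_3 ≅ Z.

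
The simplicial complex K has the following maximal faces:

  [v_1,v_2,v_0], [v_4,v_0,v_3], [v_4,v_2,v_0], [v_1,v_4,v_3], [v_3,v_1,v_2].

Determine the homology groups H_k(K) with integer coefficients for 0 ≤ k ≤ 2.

H_0 = Z,  H_1 = Z,  H_2 = 0.

We work with the vertex ordering v_0 < v_1 < v_2 < v_3 < v_4. The simplices of K, each written with vertices in increasing order, are:

  0-simplices (5): [v_0], [v_1], [v_2], [v_3], [v_4]
  1-simplices (10): [v_0,v_1], [v_0,v_2], [v_0,v_3], [v_0,v_4], [v_1,v_2], [v_1,v_3], [v_1,v_4], [v_2,v_3], [v_2,v_4], [v_3,v_4]
  2-simplices (5): [v_0,v_1,v_2], [v_0,v_2,v_4], [v_0,v_3,v_4], [v_1,v_2,v_3], [v_1,v_3,v_4]

so the chain groups are C_0 ≅ Z^5, C_1 ≅ Z^10, C_2 ≅ Z^5.

The boundary map ∂_1: C_1 → C_0 sends each edge [p,q] (with p < q) to q − p. For instance
  ∂[v_2,v_4] = [v_4] − [v_2].
The resulting 5×10 matrix has rank 4, and its Smith normal form has invariant factors (1,1,1,1).

∂_2: C_2 → C_1 sends each 2-simplex [p,q,r] to [q,r] − [p,r] + [p,q]. For instance
  ∂[v_0,v_2,v_4] = [v_2,v_4] − [v_0,v_4] + [v_0,v_2],
  ∂[v_0,v_3,v_4] = [v_3,v_4] − [v_0,v_4] + [v_0,v_3].
As a 10×5 matrix over Z this has rank 5, with invariant factors (1,1,1,1,1).

From H_k ≅ ker(∂_k) / im(∂_{k+1}) we obtain:

  H_0: rank C_0 − rank ∂_1 = 5 − 4 = 1, and the invariant factors of ∂_1 are all 1, so H_0 ≅ Z.
  H_1: rank ker ∂_1 − rank ∂_2 = (10 − 4) − 5 = 1, and the invariant factors of ∂_2 are all 1, so H_1 ≅ Z.
  H_2: rank ker ∂_2 − rank ∂_3 = (5 − 5) − 0 = 0, and there is no ∂_3, so H_2 ≅ 0.

As a check, the Euler characteristic is 5 − 10 + 5 = 0, which agrees with 1 − 1 + 0 = 0.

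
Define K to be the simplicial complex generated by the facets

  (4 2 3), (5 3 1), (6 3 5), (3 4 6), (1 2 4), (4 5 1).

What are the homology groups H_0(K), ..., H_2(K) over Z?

H_0 = Z,  H_1 = Z,  H_2 = 0.

Fix the vertex order 1 < 2 < 3 < 4 < 5 < 6 and write every simplex with vertices in increasing order. Then dim K = 2 and the simplices of K are:

  0-simplices (6): [1], [2], [3], [4], [5], [6]
  1-simplices (12): [1,2], [1,3], [1,4], [1,5], [2,3], [2,4], [3,4], [3,5], [3,6], [4,5], [4,6], [5,6]
  2-simplices (6): [1,2,4], [1,3,5], [1,4,5], [2,3,4], [3,4,6], [3,5,6]

so the chain groups are C_0 ≅ Z^6, C_1 ≅ Z^12, C_2 ≅ Z^6.

Boundary ∂_1: C_1 → C_0 is given by ∂[p,q] = [q] − [p]. For instance
  ∂[3,5] = [5] − [3].
As a 6×12 matrix over Z this has rank 5, with invariant factors (1,1,1,1,1).

Boundary ∂_2: C_2 → C_1 maps a triangle to the signed sum of its edges. For instance
  ∂[1,4,5] = [4,5] − [1,5] + [1,4],
  ∂[1,3,5] = [3,5] − [1,5] + [1,3].
As a 12×6 matrix over Z this has rank 6, with invariant factors (1,1,1,1,1,1).

From H_k ≅ ker(∂_k) / im(∂_{k+1}) we obtain:

  H_0: rank C_0 − rank ∂_1 = 6 − 5 = 1, and the invariant factors of ∂_1 are all 1, so H_0 ≅ Z.
  H_1: rank ker ∂_1 − rank ∂_2 = (12 − 5) − 6 = 1, and the invariant factors of ∂_2 are all 1, so H_1 ≅ Z.
  H_2: rank ker ∂_2 − rank ∂_3 = (6 − 6) − 0 = 0, and there is no ∂_3, so H_2 ≅ 0.

As a check, the Euler characteristic is 6 − 12 + 6 = 0, which agrees with 1 − 1 + 0 = 0.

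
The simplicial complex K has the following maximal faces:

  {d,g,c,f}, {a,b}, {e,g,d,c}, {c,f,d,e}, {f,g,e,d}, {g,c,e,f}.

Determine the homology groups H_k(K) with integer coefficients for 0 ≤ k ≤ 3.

H_0 = Z^2,  H_1 = 0,  H_2 = 0,  H_3 = Z.

Fix the vertex order a < b < c < d < e < f < g and write every simplex with vertices in increasing order. Then dim K = 3 and the simplices of K are:

  0-simplices (7): a, b, c, d, e, f, g
  1-simplices (11): ab, cd, ce, cf, cg, de, df, dg, ef, eg, fg
  2-simplices (10): cde, cdf, cdg, cef, ceg, cfg, def, deg, dfg, efg
  3-simplices (5): cdef, cdeg, cdfg, cefg, defg

Hence C_0 ≅ Z^7, C_1 ≅ Z^11, C_2 ≅ Z^10, C_3 ≅ Z^5.

The boundary map ∂_1: C_1 → C_0 is given by ∂[p,q] = [q] − [p]. For instance
  ∂cd = d − c.
The 7×11 boundary matrix has rank 5 and Smith normal form diag(1,1,1,1,1).

∂_2: C_2 → C_1 maps a triangle to the signed sum of its edges. For instance
  ∂efg = fg − eg + ef,
  ∂cde = de − ce + cd.
The resulting 11×10 matrix has rank 6, and its Smith normal form has invariant factors (1,1,1,1,1,1).

∂_3: C_3 → C_2 sends each 3-simplex σ to the alternating sum Σ_i (−1)^i (σ with its i-th vertex removed). For instance
  ∂cdfg = dfg − cfg + cdg − cdf,
  ∂cefg = efg − cfg + ceg − cef.
As a 10×5 matrix over Z this has rank 4, with invariant factors (1,1,1,1).

Now H_k = ker ∂_k / im ∂_{k+1}, so:

  H_0: rank C_0 − rank ∂_1 = 7 − 5 = 2, and the invariant factors of ∂_1 are all 1, so H_0 ≅ Z^2.
  H_1: rank ker ∂_1 − rank ∂_2 = (11 − 5) − 6 = 0, and the invariant factors of ∂_2 are all 1, so H_1 ≅ 0.
  H_2: rank ker ∂_2 − rank ∂_3 = (10 − 6) − 4 = 0, and the invariant factors of ∂_3 are all 1, so H_2 ≅ 0.
  H_3: rank ker ∂_3 − rank ∂_4 = (5 − 4) − 0 = 1, and there is no ∂_4, so H_3 ≅ Z.

As a check, the Euler characteristic is 7 − 11 + 10 − 5 = 1, which agrees with 2 − 0 + 0 − 1 = 1.
(K is a triangulation of the disjoint union of the 1-simplex and the 3-sphere S^3.)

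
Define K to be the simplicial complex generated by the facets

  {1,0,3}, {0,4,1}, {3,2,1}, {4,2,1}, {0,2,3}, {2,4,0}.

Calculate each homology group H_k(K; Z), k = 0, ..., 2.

We work with the vertex ordering 0 < 1 < 2 < 3 < 4. The simplices of K, each written with vertices in increasing order, are:

  0-simplices (5): [0], [1], [2], [3], [4]
  1-simplices (9): [0,1], [0,2], [0,3], [0,4], [1,2], [1,3], [1,4], [2,3], [2,4]
  2-simplices (6): [0,1,3], [0,1,4], [0,2,3], [0,2,4], [1,2,3], [1,2,4]

so the chain groups are C_0 ≅ Z^5, C_1 ≅ Z^9, C_2 ≅ Z^6.

The boundary map ∂_1: C_1 → C_0 is given by ∂[p,q] = [q] − [p].
The 5×9 boundary matrix has rank 4 and Smith normal form diag(1,1,1,1).

∂_2: C_2 → C_1 acts by ∂[p,q,r] = [q,r] − [p,r] + [p,q]. For instance
  ∂[0,2,3] = [2,3] − [0,3] + [0,2],
  ∂[0,2,4] = [2,4] − [0,4] + [0,2].
This gives a 9×6 integer matrix of rank 5; reducing to Smith normal form yields diagonal entries (1,1,1,1,1).

Reading off H_k = ker ∂_k / im ∂_{k+1}:

  H_0: rank C_0 − rank ∂_1 = 5 − 4 = 1, and the invariant factors of ∂_1 are all 1, so H_0 ≅ Z.
  H_1: rank ker ∂_1 − rank ∂_2 = (9 − 4) − 5 = 0, and the invariant factors of ∂_2 are all 1, so H_1 ≅ 0.
  H_2: rank ker ∂_2 − rank ∂_3 = (6 − 5) − 0 = 1, and there is no ∂_3, so H_2 ≅ Z.

(K is a triangulation of the 2-sphere S^2.)

H_0 = Z,  H_1 = 0,  H_2 = Z.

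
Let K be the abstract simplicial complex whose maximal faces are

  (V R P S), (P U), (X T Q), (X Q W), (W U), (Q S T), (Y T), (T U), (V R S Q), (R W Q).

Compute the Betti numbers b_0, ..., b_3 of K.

Order the vertices as P < Q < R < S < T < U < V < W < X < Y. Listing each simplex with vertices in this order, K has dimension 3 with simplices:

  0-simplices (10): P, Q, R, S, T, U, V, W, X, Y
  1-simplices (20): PR, PS, PU, PV, QR, QS, QT, QV, QW, QX, RS, RV, RW, ST, SV, TU, TX, TY, UW, WX
  2-simplices (11): PRS, PRV, PSV, QRS, QRV, QRW, QST, QSV, QTX, QWX, RSV
  3-simplices (2): PRSV, QRSV

so the chain groups are C_0 ≅ Z^10, C_1 ≅ Z^20, C_2 ≅ Z^11, C_3 ≅ Z^2.

Boundary ∂_1: C_1 → C_0 sends each edge [p,q] (with p < q) to q − p.
The resulting 10×20 matrix has rank 9, and its Smith normal form has invariant factors (1,1,1,1,1,1,1,1,1).

∂_2: C_2 → C_1 sends each 2-simplex [p,q,r] to [q,r] − [p,r] + [p,q]. For instance
  ∂QST = ST − QT + QS,
  ∂PRS = RS − PS + PR.
The resulting 20×11 matrix has rank 9, and its Smith normal form has invariant factors (1,1,1,1,1,1,1,1,1).

Boundary ∂_3: C_3 → C_2 sends each 3-simplex σ to the alternating sum Σ_i (−1)^i (σ with its i-th vertex removed). For instance
  ∂QRSV = RSV − QSV + QRV − QRS,
  ∂PRSV = RSV − PSV + PRV − PRS.
As a 11×2 matrix over Z this has rank 2, with invariant factors (1,1).

Computing H_k = (kernel of ∂_k) / (image of ∂_{k+1}):

  H_0: rank C_0 − rank ∂_1 = 10 − 9 = 1, and the invariant factors of ∂_1 are all 1, so H_0 = Z.
  H_1: rank ker ∂_1 − rank ∂_2 = (20 − 9) − 9 = 2, and the invariant factors of ∂_2 are all 1, so H_1 = Z^2.
  H_2: rank ker ∂_2 − rank ∂_3 = (11 − 9) − 2 = 0, and the invariant factors of ∂_3 are all 1, so H_2 = 0.
  H_3: rank ker ∂_3 − rank ∂_4 = (2 − 2) − 0 = 0, and there is no ∂_4, so H_3 = 0.

Hence the Betti numbers are b_0 = 1, b_1 = 2, b_2 = 0, b_3 = 0.

b_0 = 1, b_1 = 2, b_2 = 0, b_3 = 0.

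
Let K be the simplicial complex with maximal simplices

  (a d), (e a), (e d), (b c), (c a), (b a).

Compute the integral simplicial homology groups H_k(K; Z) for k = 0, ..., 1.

H_0 = Z,  H_1 = Z^2.

We work with the vertex ordering a < b < c < d < e. The simplices of K, each written with vertices in increasing order, are:

  0-simplices (5): a, b, c, d, e
  1-simplices (6): ab, ac, ad, ae, bc, de

so the chain groups are C_0 ≅ Z^5, C_1 ≅ Z^6.

∂_1: C_1 → C_0 sends each edge [p,q] (with p < q) to q − p.
The 5×6 boundary matrix has rank 4 and Smith normal form diag(1,1,1,1).

From H_k ≅ ker(∂_k) / im(∂_{k+1}) we obtain:

  H_0: rank C_0 − rank ∂_1 = 5 − 4 = 1, and the invariant factors of ∂_1 are all 1, so H_0 = Z.
  H_1: rank ker ∂_1 − rank ∂_2 = (6 − 4) − 0 = 2, and there is no ∂_2, so H_1 = Z^2.

(K is a triangulation of a wedge of 2 circles.)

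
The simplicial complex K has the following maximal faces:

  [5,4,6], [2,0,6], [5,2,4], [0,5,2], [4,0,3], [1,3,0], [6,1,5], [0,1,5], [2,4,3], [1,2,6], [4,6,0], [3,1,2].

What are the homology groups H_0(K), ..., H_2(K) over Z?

We work with the vertex ordering 0 < 1 < 2 < 3 < 4 < 5 < 6. The simplices of K, each written with vertices in increasing order, are:

  0-simplices (7): [0], [1], [2], [3], [4], [5], [6]
  1-simplices (18): [0,1], [0,2], [0,3], [0,4], [0,5], [0,6], [1,2], [1,3], [1,5], [1,6], [2,3], [2,4], [2,5], [2,6], [3,4], [4,5], [4,6], [5,6]
  2-simplices (12): [0,1,3], [0,1,5], [0,2,5], [0,2,6], [0,3,4], [0,4,6], [1,2,3], [1,2,6], [1,5,6], [2,3,4], [2,4,5], [4,5,6]

giving chain groups C_0 ≅ Z^7, C_1 ≅ Z^18, C_2 ≅ Z^12.

The boundary map ∂_1: C_1 → C_0 maps an edge to its endpoints' difference, ∂[p,q] = q − p. For instance
  ∂[2,4] = [4] − [2].
The 7×18 boundary matrix has rank 6 and Smith normal form diag(1,1,1,1,1,1).

The boundary map ∂_2: C_2 → C_1 acts by ∂[p,q,r] = [q,r] − [p,r] + [p,q]. For instance
  ∂[4,5,6] = [5,6] − [4,6] + [4,5],
  ∂[0,2,6] = [2,6] − [0,6] + [0,2].
The 18×12 boundary matrix has rank 12 and Smith normal form diag(1,1,1,1,1,1,1,1,1,1,1,2).

Now H_k = ker ∂_k / im ∂_{k+1}, so:

  H_0: rank C_0 − rank ∂_1 = 7 − 6 = 1, and the invariant factors of ∂_1 are all 1, so H_0 ≅ Z.
  H_1: rank ker ∂_1 − rank ∂_2 = (18 − 6) − 12 = 0, and ∂_2 has invariant factor 2 > 1, so H_1 ≅ Z/2.
  H_2: rank ker ∂_2 − rank ∂_3 = (12 − 12) − 0 = 0, and there is no ∂_3, so H_2 ≅ 0.

As a check, the Euler characteristic is 7 − 18 + 12 = 1, which agrees with 1 − 0 + 0 = 1.
(K is a triangulation of the real projective plane RP^2.)

H_0 ≅ Z,  H_1 ≅ Z/2,  H_2 = 0.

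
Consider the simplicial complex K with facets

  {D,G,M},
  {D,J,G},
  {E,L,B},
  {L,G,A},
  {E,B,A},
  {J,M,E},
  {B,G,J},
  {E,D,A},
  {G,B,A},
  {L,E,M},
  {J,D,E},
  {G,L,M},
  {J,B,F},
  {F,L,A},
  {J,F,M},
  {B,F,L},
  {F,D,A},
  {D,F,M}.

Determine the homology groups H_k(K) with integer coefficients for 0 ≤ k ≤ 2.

H_0 ≅ Z,  H_1 ≅ Z ⊕ Z/2,  H_2 = 0.

K has 9 vertices, 27 edges, 18 triangles.
rank ∂_0 = 0, rank ∂_1 = 8 ⇒ b_0 = 9 − 0 − 8 = 1; all invariant factors of ∂_1 are 1 so no torsion. So H_0 = Z.
rank ∂_1 = 8, rank ∂_2 = 18 ⇒ b_1 = 27 − 8 − 18 = 1; ∂_2 has invariant factor(s) [2] giving torsion. So H_1 = Z ⊕ Z/2.
rank ∂_2 = 18, rank ∂_3 = 0 ⇒ b_2 = 18 − 18 − 0 = 0. So H_2 = 0.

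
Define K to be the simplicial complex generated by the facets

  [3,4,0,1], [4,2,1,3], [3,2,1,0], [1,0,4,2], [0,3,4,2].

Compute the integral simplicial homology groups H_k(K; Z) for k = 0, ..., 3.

Take the total order 0 < 1 < 2 < 3 < 4 on the vertex set. Then K (dimension 3) consists of the simplices:

  0-simplices (5): [0], [1], [2], [3], [4]
  1-simplices (10): [0,1], [0,2], [0,3], [0,4], [1,2], [1,3], [1,4], [2,3], [2,4], [3,4]
  2-simplices (10): [0,1,2], [0,1,3], [0,1,4], [0,2,3], [0,2,4], [0,3,4], [1,2,3], [1,2,4], [1,3,4], [2,3,4]
  3-simplices (5): [0,1,2,3], [0,1,2,4], [0,1,3,4], [0,2,3,4], [1,2,3,4]

giving chain groups C_0 ≅ Z^5, C_1 ≅ Z^10, C_2 ≅ Z^10, C_3 ≅ Z^5.

Boundary ∂_1: C_1 → C_0 sends each edge [p,q] (with p < q) to q − p. For instance
  ∂[2,3] = [3] − [2].
The 5×10 boundary matrix has rank 4 and Smith normal form diag(1,1,1,1).

Boundary ∂_2: C_2 → C_1 sends each 2-simplex [p,q,r] to [q,r] − [p,r] + [p,q]. For instance
  ∂[0,1,4] = [1,4] − [0,4] + [0,1],
  ∂[0,1,2] = [1,2] − [0,2] + [0,1].
The 10×10 boundary matrix has rank 6 and Smith normal form diag(1,1,1,1,1,1).

∂_3: C_3 → C_2 sends each 3-simplex σ to the alternating sum Σ_i (−1)^i (σ with its i-th vertex removed). For instance
  ∂[0,1,2,3] = [1,2,3] − [0,2,3] + [0,1,3] − [0,1,2],
  ∂[0,1,2,4] = [1,2,4] − [0,2,4] + [0,1,4] − [0,1,2].
As a 10×5 matrix over Z this has rank 4, with invariant factors (1,1,1,1).

Reading off H_k = ker ∂_k / im ∂_{k+1}:

  H_0: rank C_0 − rank ∂_1 = 5 − 4 = 1, and the invariant factors of ∂_1 are all 1, so H_0 = Z.
  H_1: rank ker ∂_1 − rank ∂_2 = (10 − 4) − 6 = 0, and the invariant factors of ∂_2 are all 1, so H_1 = 0.
  H_2: rank ker ∂_2 − rank ∂_3 = (10 − 6) − 4 = 0, and the invariant factors of ∂_3 are all 1, so H_2 = 0.
  H_3: rank ker ∂_3 − rank ∂_4 = (5 − 4) − 0 = 1, and there is no ∂_4, so H_3 = Z.

As a check, the Euler characteristic is 5 − 10 + 10 − 5 = 0, which agrees with 1 − 0 + 0 − 1 = 0.

H_0 ≅ Z,  H_1 = 0,  H_2 = 0,  H_3 ≅ Z.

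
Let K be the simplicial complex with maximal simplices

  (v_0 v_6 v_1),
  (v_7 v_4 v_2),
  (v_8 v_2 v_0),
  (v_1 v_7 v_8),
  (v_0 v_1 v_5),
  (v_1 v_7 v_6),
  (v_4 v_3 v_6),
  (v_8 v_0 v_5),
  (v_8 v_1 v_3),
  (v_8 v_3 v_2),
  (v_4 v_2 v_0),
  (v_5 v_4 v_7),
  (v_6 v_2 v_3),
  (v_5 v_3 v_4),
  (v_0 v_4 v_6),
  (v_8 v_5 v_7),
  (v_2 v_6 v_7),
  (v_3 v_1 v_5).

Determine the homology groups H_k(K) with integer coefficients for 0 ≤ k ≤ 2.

H_0 = Z,  H_1 = Z ⊕ Z/2,  H_2 = 0.

K has 9 vertices, 27 edges, 18 triangles.
rank ∂_0 = 0, rank ∂_1 = 8 ⇒ b_0 = 9 − 0 − 8 = 1; all invariant factors of ∂_1 are 1 so no torsion. So H_0 ≅ Z.
rank ∂_1 = 8, rank ∂_2 = 18 ⇒ b_1 = 27 − 8 − 18 = 1; ∂_2 has invariant factor(s) [2] giving torsion. So H_1 ≅ Z ⊕ Z/2.
rank ∂_2 = 18, rank ∂_3 = 0 ⇒ b_2 = 18 − 18 − 0 = 0. So H_2 ≅ 0.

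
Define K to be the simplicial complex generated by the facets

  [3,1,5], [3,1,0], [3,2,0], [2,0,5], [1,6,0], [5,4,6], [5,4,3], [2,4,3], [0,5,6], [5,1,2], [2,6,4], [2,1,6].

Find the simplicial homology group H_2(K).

H_2 ≅ 0.

Order the vertices as 0 < 1 < 2 < 3 < 4 < 5 < 6. Listing each simplex with vertices in this order, K has dimension 2 with simplices:

  0-simplices (7): [0], [1], [2], [3], [4], [5], [6]
  1-simplices (18): [0,1], [0,2], [0,3], [0,5], [0,6], [1,2], [1,3], [1,5], [1,6], [2,3], [2,4], [2,5], [2,6], [3,4], [3,5], [4,5], [4,6], [5,6]
  2-simplices (12): [0,1,3], [0,1,6], [0,2,3], [0,2,5], [0,5,6], [1,2,5], [1,2,6], [1,3,5], [2,3,4], [2,4,6], [3,4,5], [4,5,6]

so the chain groups are C_0 ≅ Z^7, C_1 ≅ Z^18, C_2 ≅ Z^12.

Boundary ∂_1: C_1 → C_0 maps an edge to its endpoints' difference, ∂[p,q] = q − p.
This gives a 7×18 integer matrix of rank 6; reducing to Smith normal form yields diagonal entries (1,1,1,1,1,1).

The boundary map ∂_2: C_2 → C_1 sends each 2-simplex [p,q,r] to [q,r] − [p,r] + [p,q]. For instance
  ∂[1,3,5] = [3,5] − [1,5] + [1,3],
  ∂[3,4,5] = [4,5] − [3,5] + [3,4].
The 18×12 boundary matrix has rank 12 and Smith normal form diag(1,1,1,1,1,1,1,1,1,1,1,2).

From H_k ≅ ker(∂_k) / im(∂_{k+1}) we obtain:

  H_2: rank ker ∂_2 − rank ∂_3 = (12 − 12) − 0 = 0, and there is no ∂_3, so H_2 = 0.

(K is a triangulation of the real projective plane RP^2.)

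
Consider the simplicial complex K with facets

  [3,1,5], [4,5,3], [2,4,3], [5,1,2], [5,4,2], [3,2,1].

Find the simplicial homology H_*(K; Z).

Fix the vertex order 1 < 2 < 3 < 4 < 5 and write every simplex with vertices in increasing order. Then dim K = 2 and the simplices of K are:

  0-simplices (5): [1], [2], [3], [4], [5]
  1-simplices (9): [1,2], [1,3], [1,5], [2,3], [2,4], [2,5], [3,4], [3,5], [4,5]
  2-simplices (6): [1,2,3], [1,2,5], [1,3,5], [2,3,4], [2,4,5], [3,4,5]

Hence C_0 ≅ Z^5, C_1 ≅ Z^9, C_2 ≅ Z^6.

Boundary ∂_1: C_1 → C_0 sends each edge [p,q] (with p < q) to q − p. For instance
  ∂[2,4] = [4] − [2].
The 5×9 boundary matrix has rank 4 and Smith normal form diag(1,1,1,1).

Boundary ∂_2: C_2 → C_1 sends each 2-simplex [p,q,r] to [q,r] − [p,r] + [p,q]. For instance
  ∂[1,2,5] = [2,5] − [1,5] + [1,2],
  ∂[3,4,5] = [4,5] − [3,5] + [3,4].
As a 9×6 matrix over Z this has rank 5, with invariant factors (1,1,1,1,1).

Computing H_k = (kernel of ∂_k) / (image of ∂_{k+1}):

  H_0: rank C_0 − rank ∂_1 = 5 − 4 = 1, and the invariant factors of ∂_1 are all 1, so H_0 = Z.
  H_1: rank ker ∂_1 − rank ∂_2 = (9 − 4) − 5 = 0, and the invariant factors of ∂_2 are all 1, so H_1 = 0.
  H_2: rank ker ∂_2 − rank ∂_3 = (6 − 5) − 0 = 1, and there is no ∂_3, so H_2 = Z.

H_0 = Z,  H_1 = 0,  H_2 = Z.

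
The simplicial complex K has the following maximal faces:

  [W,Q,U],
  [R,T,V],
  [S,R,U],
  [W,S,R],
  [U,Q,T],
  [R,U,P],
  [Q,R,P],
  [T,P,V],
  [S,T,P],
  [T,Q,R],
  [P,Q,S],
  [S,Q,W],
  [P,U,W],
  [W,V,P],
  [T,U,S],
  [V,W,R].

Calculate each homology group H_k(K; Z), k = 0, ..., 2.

Take the total order P < Q < R < S < T < U < V < W on the vertex set. Then K (dimension 2) consists of the simplices:

  0-simplices (8): P, Q, R, S, T, U, V, W
  1-simplices (24): PQ, PR, PS, PT, PU, PV, PW, QR, QS, QT, QU, QW, RS, RT, RU, RV, RW, ST, SU, SW, TU, TV, UW, VW
  2-simplices (16): PQR, PQS, PRU, PST, PTV, PUW, PVW, QRT, QSW, QTU, QUW, RSU, RSW, RTV, RVW, STU

Hence C_0 ≅ Z^8, C_1 ≅ Z^24, C_2 ≅ Z^16.

The boundary map ∂_1: C_1 → C_0 maps an edge to its endpoints' difference, ∂[p,q] = q − p.
The resulting 8×24 matrix has rank 7, and its Smith normal form has invariant factors (1,1,1,1,1,1,1).

∂_2: C_2 → C_1 acts by ∂[p,q,r] = [q,r] − [p,r] + [p,q]. For instance
  ∂RVW = VW − RW + RV,
  ∂STU = TU − SU + ST.
The 24×16 boundary matrix has rank 15 and Smith normal form diag(1,1,1,1,1,1,1,1,1,1,1,1,1,1,1).

Now H_k = ker ∂_k / im ∂_{k+1}, so:

  H_0: rank C_0 − rank ∂_1 = 8 − 7 = 1, and the invariant factors of ∂_1 are all 1, so H_0 ≅ Z.
  H_1: rank ker ∂_1 − rank ∂_2 = (24 − 7) − 15 = 2, and the invariant factors of ∂_2 are all 1, so H_1 ≅ Z^2.
  H_2: rank ker ∂_2 − rank ∂_3 = (16 − 15) − 0 = 1, and there is no ∂_3, so H_2 ≅ Z.

H_0 = Z,  H_1 = Z^2,  H_2 = Z.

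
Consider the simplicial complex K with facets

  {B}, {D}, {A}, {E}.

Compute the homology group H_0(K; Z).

H_0 ≅ Z^4.

Take the total order A < B < D < E on the vertex set. Then K (dimension 0) consists of the simplices:

  0-simplices (4): A, B, D, E

so the chain groups are C_0 ≅ Z^4.

From H_k ≅ ker(∂_k) / im(∂_{k+1}) we obtain:

  H_0: rank C_0 − rank ∂_1 = 4 − 0 = 4, and there is no ∂_1, so H_0 ≅ Z^4.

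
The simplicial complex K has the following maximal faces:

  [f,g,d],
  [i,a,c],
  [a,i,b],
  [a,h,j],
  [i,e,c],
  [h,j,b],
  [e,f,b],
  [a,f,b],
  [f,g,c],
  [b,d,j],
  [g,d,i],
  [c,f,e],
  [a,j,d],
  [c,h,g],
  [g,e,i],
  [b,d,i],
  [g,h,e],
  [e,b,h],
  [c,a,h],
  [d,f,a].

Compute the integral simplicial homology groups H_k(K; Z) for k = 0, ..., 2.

K has 10 vertices, 30 edges, 20 triangles.
rank ∂_0 = 0, rank ∂_1 = 9 ⇒ b_0 = 10 − 0 − 9 = 1; all invariant factors of ∂_1 are 1 so no torsion. So H_0 = Z.
rank ∂_1 = 9, rank ∂_2 = 20 ⇒ b_1 = 30 − 9 − 20 = 1; ∂_2 has invariant factor(s) [2] giving torsion. So H_1 = Z ⊕ Z_2.
rank ∂_2 = 20, rank ∂_3 = 0 ⇒ b_2 = 20 − 20 − 0 = 0. So H_2 = 0.

H_0 ≅ Z,  H_1 ≅ Z ⊕ Z_2,  H_2 = 0.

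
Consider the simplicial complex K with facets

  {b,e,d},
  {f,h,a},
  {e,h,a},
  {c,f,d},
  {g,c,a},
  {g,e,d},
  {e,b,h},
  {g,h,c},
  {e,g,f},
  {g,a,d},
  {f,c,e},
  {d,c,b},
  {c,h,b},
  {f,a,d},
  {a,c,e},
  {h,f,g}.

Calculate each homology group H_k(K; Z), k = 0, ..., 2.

K has 8 vertices, 24 edges, 16 triangles.
rank ∂_0 = 0, rank ∂_1 = 7 ⇒ b_0 = 8 − 0 − 7 = 1; all invariant factors of ∂_1 are 1 so no torsion. So H_0 = Z.
rank ∂_1 = 7, rank ∂_2 = 15 ⇒ b_1 = 24 − 7 − 15 = 2; all invariant factors of ∂_2 are 1 so no torsion. So H_1 = Z^2.
rank ∂_2 = 15, rank ∂_3 = 0 ⇒ b_2 = 16 − 15 − 0 = 1. So H_2 = Z.

H_0 ≅ Z,  H_1 ≅ Z^2,  H_2 ≅ Z.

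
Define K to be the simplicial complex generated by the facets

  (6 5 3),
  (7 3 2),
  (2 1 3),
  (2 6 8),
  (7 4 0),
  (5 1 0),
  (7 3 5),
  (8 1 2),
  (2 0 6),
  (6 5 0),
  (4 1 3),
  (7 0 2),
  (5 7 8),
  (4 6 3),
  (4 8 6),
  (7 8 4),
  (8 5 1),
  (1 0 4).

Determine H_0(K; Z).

H_0 ≅ Z.

We work with the vertex ordering 0 < 1 < 2 < 3 < 4 < 5 < 6 < 7 < 8. The simplices of K, each written with vertices in increasing order, are:

  0-simplices (9): [0], [1], [2], [3], [4], [5], [6], [7], [8]
  1-simplices (27): (27 of them)
  2-simplices (18): [0,1,4], [0,1,5], [0,2,6], [0,2,7], [0,4,7], [0,5,6], [1,2,3], [1,2,8], [1,3,4], [1,5,8], [2,3,7], [2,6,8], [3,4,6], [3,5,6], [3,5,7], [4,6,8], [4,7,8], [5,7,8]

Hence C_0 ≅ Z^9, C_1 ≅ Z^27, C_2 ≅ Z^18.

Boundary ∂_1: C_1 → C_0 sends each edge [p,q] (with p < q) to q − p.
As a 9×27 matrix over Z this has rank 8, with invariant factors (1,1,1,1,1,1,1,1).

∂_2: C_2 → C_1 sends each 2-simplex [p,q,r] to [q,r] − [p,r] + [p,q]. For instance
  ∂[0,5,6] = [5,6] − [0,6] + [0,5],
  ∂[1,2,8] = [2,8] − [1,8] + [1,2].
This gives a 27×18 integer matrix of rank 17; reducing to Smith normal form yields diagonal entries (1,1,1,1,1,1,1,1,1,1,1,1,1,1,1,1,1).

From H_k ≅ ker(∂_k) / im(∂_{k+1}) we obtain:

  H_0: rank C_0 − rank ∂_1 = 9 − 8 = 1, and the invariant factors of ∂_1 are all 1, so H_0 ≅ Z.

(K is a triangulation of the torus T^2.)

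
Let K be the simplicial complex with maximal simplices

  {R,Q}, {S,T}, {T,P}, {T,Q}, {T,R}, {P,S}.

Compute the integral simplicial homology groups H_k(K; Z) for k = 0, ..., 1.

H_0 = Z,  H_1 = Z^2.

Take the total order P < Q < R < S < T on the vertex set. Then K (dimension 1) consists of the simplices:

  0-simplices (5): P, Q, R, S, T
  1-simplices (6): PS, PT, QR, QT, RT, ST

so the chain groups are C_0 ≅ Z^5, C_1 ≅ Z^6.

∂_1: C_1 → C_0 sends each edge [p,q] (with p < q) to q − p. For instance
  ∂PS = S − P.
As a 5×6 matrix over Z this has rank 4, with invariant factors (1,1,1,1).

From H_k ≅ ker(∂_k) / im(∂_{k+1}) we obtain:

  H_0: rank C_0 − rank ∂_1 = 5 − 4 = 1, and the invariant factors of ∂_1 are all 1, so H_0 = Z.
  H_1: rank ker ∂_1 − rank ∂_2 = (6 − 4) − 0 = 2, and there is no ∂_2, so H_1 = Z^2.

As a check, the Euler characteristic is 5 − 6 = -1, which agrees with 1 − 2 = -1.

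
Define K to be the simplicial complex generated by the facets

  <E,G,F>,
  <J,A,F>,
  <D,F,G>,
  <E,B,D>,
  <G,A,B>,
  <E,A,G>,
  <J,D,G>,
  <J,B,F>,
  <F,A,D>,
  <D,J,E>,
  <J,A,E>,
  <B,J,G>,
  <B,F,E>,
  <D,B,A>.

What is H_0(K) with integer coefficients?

Fix the vertex order A < B < D < E < F < G < J and write every simplex with vertices in increasing order. Then dim K = 2 and the simplices of K are:

  0-simplices (7): A, B, D, E, F, G, J
  1-simplices (21): AB, AD, AE, AF, AG, AJ, BD, BE, BF, BG, BJ, DE, DF, DG, DJ, EF, EG, EJ, FG, FJ, GJ
  2-simplices (14): ABD, ABG, ADF, AEG, AEJ, AFJ, BDE, BEF, BFJ, BGJ, DEJ, DFG, DGJ, EFG

so the chain groups are C_0 ≅ Z^7, C_1 ≅ Z^21, C_2 ≅ Z^14.

∂_1: C_1 → C_0 sends each edge [p,q] (with p < q) to q − p. For instance
  ∂EG = G − E.
As a 7×21 matrix over Z this has rank 6, with invariant factors (1,1,1,1,1,1).

Boundary ∂_2: C_2 → C_1 maps a triangle to the signed sum of its edges. For instance
  ∂ABD = BD − AD + AB,
  ∂AEG = EG − AG + AE.
As a 21×14 matrix over Z this has rank 13, with invariant factors (1,1,1,1,1,1,1,1,1,1,1,1,1).

From H_k ≅ ker(∂_k) / im(∂_{k+1}) we obtain:

  H_0: rank C_0 − rank ∂_1 = 7 − 6 = 1, and the invariant factors of ∂_1 are all 1, so H_0 = Z.

(K is a triangulation of the torus T^2.)

H_0 = Z.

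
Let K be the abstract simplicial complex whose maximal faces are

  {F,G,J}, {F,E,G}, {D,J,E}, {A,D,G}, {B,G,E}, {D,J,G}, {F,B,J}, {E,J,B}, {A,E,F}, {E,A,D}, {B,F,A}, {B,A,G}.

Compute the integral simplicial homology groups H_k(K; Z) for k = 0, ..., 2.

K has 7 vertices, 18 edges, 12 triangles.
rank ∂_0 = 0, rank ∂_1 = 6 ⇒ b_0 = 7 − 0 − 6 = 1; all invariant factors of ∂_1 are 1 so no torsion. So H_0 = Z.
rank ∂_1 = 6, rank ∂_2 = 12 ⇒ b_1 = 18 − 6 − 12 = 0; ∂_2 has invariant factor(s) [2] giving torsion. So H_1 = Z_2.
rank ∂_2 = 12, rank ∂_3 = 0 ⇒ b_2 = 12 − 12 − 0 = 0. So H_2 = 0.

H_0 = Z,  H_1 = Z_2,  H_2 = 0.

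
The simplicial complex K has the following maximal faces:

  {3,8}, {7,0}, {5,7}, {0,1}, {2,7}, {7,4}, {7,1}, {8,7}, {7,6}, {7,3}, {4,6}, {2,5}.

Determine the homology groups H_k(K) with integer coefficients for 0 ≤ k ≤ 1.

We work with the vertex ordering 0 < 1 < 2 < 3 < 4 < 5 < 6 < 7 < 8. The simplices of K, each written with vertices in increasing order, are:

  0-simplices (9): [0], [1], [2], [3], [4], [5], [6], [7], [8]
  1-simplices (12): [0,1], [0,7], [1,7], [2,5], [2,7], [3,7], [3,8], [4,6], [4,7], [5,7], [6,7], [7,8]

giving chain groups C_0 ≅ Z^9, C_1 ≅ Z^12.

∂_1: C_1 → C_0 is given by ∂[p,q] = [q] − [p]. For instance
  ∂[2,7] = [7] − [2].
The 9×12 boundary matrix has rank 8 and Smith normal form diag(1,1,1,1,1,1,1,1).

From H_k ≅ ker(∂_k) / im(∂_{k+1}) we obtain:

  H_0: rank C_0 − rank ∂_1 = 9 − 8 = 1, and the invariant factors of ∂_1 are all 1, so H_0 = Z.
  H_1: rank ker ∂_1 − rank ∂_2 = (12 − 8) − 0 = 4, and there is no ∂_2, so H_1 = Z^4.

As a check, the Euler characteristic is 9 − 12 = -3, which agrees with 1 − 4 = -3.
(K is a triangulation of a wedge of 4 circles.)

H_0 = Z,  H_1 = Z^4.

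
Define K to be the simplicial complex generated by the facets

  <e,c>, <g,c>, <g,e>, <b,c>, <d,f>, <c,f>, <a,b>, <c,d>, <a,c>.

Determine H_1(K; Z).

Fix the vertex order a < b < c < d < e < f < g and write every simplex with vertices in increasing order. Then dim K = 1 and the simplices of K are:

  0-simplices (7): a, b, c, d, e, f, g
  1-simplices (9): ab, ac, bc, cd, ce, cf, cg, df, eg

Hence C_0 ≅ Z^7, C_1 ≅ Z^9.

The boundary map ∂_1: C_1 → C_0 maps an edge to its endpoints' difference, ∂[p,q] = q − p.
As a 7×9 matrix over Z this has rank 6, with invariant factors (1,1,1,1,1,1).

Now H_k = ker ∂_k / im ∂_{k+1}, so:

  H_1: rank ker ∂_1 − rank ∂_2 = (9 − 6) − 0 = 3, and there is no ∂_2, so H_1 = Z^3.

H_1 = Z^3.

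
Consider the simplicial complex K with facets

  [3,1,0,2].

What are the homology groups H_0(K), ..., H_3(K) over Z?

We work with the vertex ordering 0 < 1 < 2 < 3. The simplices of K, each written with vertices in increasing order, are:

  0-simplices (4): [0], [1], [2], [3]
  1-simplices (6): [0,1], [0,2], [0,3], [1,2], [1,3], [2,3]
  2-simplices (4): [0,1,2], [0,1,3], [0,2,3], [1,2,3]
  3-simplices (1): [0,1,2,3]

so the chain groups are C_0 ≅ Z^4, C_1 ≅ Z^6, C_2 ≅ Z^4, C_3 ≅ Z^1.

∂_1: C_1 → C_0 maps an edge to its endpoints' difference, ∂[p,q] = q − p.
As a 4×6 matrix over Z this has rank 3, with invariant factors (1,1,1).

Boundary ∂_2: C_2 → C_1 sends each 2-simplex [p,q,r] to [q,r] − [p,r] + [p,q]. For instance
  ∂[1,2,3] = [2,3] − [1,3] + [1,2],
  ∂[0,1,3] = [1,3] − [0,3] + [0,1].
This gives a 6×4 integer matrix of rank 3; reducing to Smith normal form yields diagonal entries (1,1,1).

∂_3: C_3 → C_2 sends each 3-simplex σ to the alternating sum Σ_i (−1)^i (σ with its i-th vertex removed). For instance
  ∂[0,1,2,3] = [1,2,3] − [0,2,3] + [0,1,3] − [0,1,2].
As a 4×1 matrix over Z this has rank 1, with invariant factors (1).

From H_k ≅ ker(∂_k) / im(∂_{k+1}) we obtain:

  H_0: rank C_0 − rank ∂_1 = 4 − 3 = 1, and the invariant factors of ∂_1 are all 1, so H_0 = Z.
  H_1: rank ker ∂_1 − rank ∂_2 = (6 − 3) − 3 = 0, and the invariant factors of ∂_2 are all 1, so H_1 = 0.
  H_2: rank ker ∂_2 − rank ∂_3 = (4 − 3) − 1 = 0, and the invariant factors of ∂_3 are all 1, so H_2 = 0.
  H_3: rank ker ∂_3 − rank ∂_4 = (1 − 1) − 0 = 0, and there is no ∂_4, so H_3 = 0.

As a check, the Euler characteristic is 4 − 6 + 4 − 1 = 1, which agrees with 1 − 0 + 0 − 0 = 1.

H_0 ≅ Z,  H_1 = 0,  H_2 = 0,  H_3 = 0.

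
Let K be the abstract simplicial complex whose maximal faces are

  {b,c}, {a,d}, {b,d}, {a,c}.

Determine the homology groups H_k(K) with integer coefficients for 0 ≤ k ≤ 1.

H_0 ≅ Z,  H_1 ≅ Z.

We work with the vertex ordering a < b < c < d. The simplices of K, each written with vertices in increasing order, are:

  0-simplices (4): a, b, c, d
  1-simplices (4): ac, ad, bc, bd

Hence C_0 ≅ Z^4, C_1 ≅ Z^4.

Boundary ∂_1: C_1 → C_0 maps an edge to its endpoints' difference, ∂[p,q] = q − p.
As a 4×4 matrix over Z this has rank 3, with invariant factors (1,1,1).

Computing H_k = (kernel of ∂_k) / (image of ∂_{k+1}):

  H_0: rank C_0 − rank ∂_1 = 4 − 3 = 1, and the invariant factors of ∂_1 are all 1, so H_0 ≅ Z.
  H_1: rank ker ∂_1 − rank ∂_2 = (4 − 3) − 0 = 1, and there is no ∂_2, so H_1 ≅ Z.

As a check, the Euler characteristic is 4 − 4 = 0, which agrees with 1 − 1 = 0.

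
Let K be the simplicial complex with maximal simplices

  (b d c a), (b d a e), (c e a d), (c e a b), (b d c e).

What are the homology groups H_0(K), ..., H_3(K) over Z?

Take the total order a < b < c < d < e on the vertex set. Then K (dimension 3) consists of the simplices:

  0-simplices (5): a, b, c, d, e
  1-simplices (10): ab, ac, ad, ae, bc, bd, be, cd, ce, de
  2-simplices (10): abc, abd, abe, acd, ace, ade, bcd, bce, bde, cde
  3-simplices (5): abcd, abce, abde, acde, bcde

giving chain groups C_0 ≅ Z^5, C_1 ≅ Z^10, C_2 ≅ Z^10, C_3 ≅ Z^5.

Boundary ∂_1: C_1 → C_0 is given by ∂[p,q] = [q] − [p]. For instance
  ∂ad = d − a.
As a 5×10 matrix over Z this has rank 4, with invariant factors (1,1,1,1).

∂_2: C_2 → C_1 maps a triangle to the signed sum of its edges. For instance
  ∂ace = ce − ae + ac,
  ∂abd = bd − ad + ab.
The 10×10 boundary matrix has rank 6 and Smith normal form diag(1,1,1,1,1,1).

∂_3: C_3 → C_2 sends each 3-simplex σ to the alternating sum Σ_i (−1)^i (σ with its i-th vertex removed). For instance
  ∂abcd = bcd − acd + abd − abc,
  ∂bcde = cde − bde + bce − bcd.
As a 10×5 matrix over Z this has rank 4, with invariant factors (1,1,1,1).

From H_k ≅ ker(∂_k) / im(∂_{k+1}) we obtain:

  H_0: rank C_0 − rank ∂_1 = 5 − 4 = 1, and the invariant factors of ∂_1 are all 1, so H_0 = Z.
  H_1: rank ker ∂_1 − rank ∂_2 = (10 − 4) − 6 = 0, and the invariant factors of ∂_2 are all 1, so H_1 = 0.
  H_2: rank ker ∂_2 − rank ∂_3 = (10 − 6) − 4 = 0, and the invariant factors of ∂_3 are all 1, so H_2 = 0.
  H_3: rank ker ∂_3 − rank ∂_4 = (5 − 4) − 0 = 1, and there is no ∂_4, so H_3 = Z.

As a check, the Euler characteristic is 5 − 10 + 10 − 5 = 0, which agrees with 1 − 0 + 0 − 1 = 0.
(K is a triangulation of the 3-sphere S^3.)

H_0 = Z,  H_1 = 0,  H_2 = 0,  H_3 = Z.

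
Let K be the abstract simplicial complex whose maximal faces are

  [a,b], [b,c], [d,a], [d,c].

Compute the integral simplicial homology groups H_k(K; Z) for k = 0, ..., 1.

Order the vertices as a < b < c < d. Listing each simplex with vertices in this order, K has dimension 1 with simplices:

  0-simplices (4): a, b, c, d
  1-simplices (4): ab, ad, bc, cd

Hence C_0 ≅ Z^4, C_1 ≅ Z^4.

The boundary map ∂_1: C_1 → C_0 is given by ∂[p,q] = [q] − [p].
The 4×4 boundary matrix has rank 3 and Smith normal form diag(1,1,1).

Now H_k = ker ∂_k / im ∂_{k+1}, so:

  H_0: rank C_0 − rank ∂_1 = 4 − 3 = 1, and the invariant factors of ∂_1 are all 1, so H_0 = Z.
  H_1: rank ker ∂_1 − rank ∂_2 = (4 − 3) − 0 = 1, and there is no ∂_2, so H_1 = Z.

H_0 = Z,  H_1 = Z.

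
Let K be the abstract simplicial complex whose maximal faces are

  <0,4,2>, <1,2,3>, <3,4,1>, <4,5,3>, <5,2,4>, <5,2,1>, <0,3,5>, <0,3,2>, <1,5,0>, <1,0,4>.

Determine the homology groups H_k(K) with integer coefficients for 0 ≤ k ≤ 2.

We work with the vertex ordering 0 < 1 < 2 < 3 < 4 < 5. The simplices of K, each written with vertices in increasing order, are:

  0-simplices (6): [0], [1], [2], [3], [4], [5]
  1-simplices (15): [0,1], [0,2], [0,3], [0,4], [0,5], [1,2], [1,3], [1,4], [1,5], [2,3], [2,4], [2,5], [3,4], [3,5], [4,5]
  2-simplices (10): [0,1,4], [0,1,5], [0,2,3], [0,2,4], [0,3,5], [1,2,3], [1,2,5], [1,3,4], [2,4,5], [3,4,5]

Hence C_0 ≅ Z^6, C_1 ≅ Z^15, C_2 ≅ Z^10.

The boundary map ∂_1: C_1 → C_0 sends each edge [p,q] (with p < q) to q − p. For instance
  ∂[0,1] = [1] − [0].
As a 6×15 matrix over Z this has rank 5, with invariant factors (1,1,1,1,1).

The boundary map ∂_2: C_2 → C_1 acts by ∂[p,q,r] = [q,r] − [p,r] + [p,q]. For instance
  ∂[3,4,5] = [4,5] − [3,5] + [3,4],
  ∂[0,3,5] = [3,5] − [0,5] + [0,3].
As a 15×10 matrix over Z this has rank 10, with invariant factors (1,1,1,1,1,1,1,1,1,2).

From H_k ≅ ker(∂_k) / im(∂_{k+1}) we obtain:

  H_0: rank C_0 − rank ∂_1 = 6 − 5 = 1, and the invariant factors of ∂_1 are all 1, so H_0 ≅ Z.
  H_1: rank ker ∂_1 − rank ∂_2 = (15 − 5) − 10 = 0, and ∂_2 has invariant factor 2 > 1, so H_1 ≅ Z/2.
  H_2: rank ker ∂_2 − rank ∂_3 = (10 − 10) − 0 = 0, and there is no ∂_3, so H_2 ≅ 0.

H_0 ≅ Z,  H_1 ≅ Z/2,  H_2 = 0.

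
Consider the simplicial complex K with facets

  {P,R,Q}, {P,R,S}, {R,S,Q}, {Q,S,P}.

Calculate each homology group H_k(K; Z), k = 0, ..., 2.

H_0 = Z,  H_1 = 0,  H_2 = Z.

Take the total order P < Q < R < S on the vertex set. Then K (dimension 2) consists of the simplices:

  0-simplices (4): P, Q, R, S
  1-simplices (6): PQ, PR, PS, QR, QS, RS
  2-simplices (4): PQR, PQS, PRS, QRS

so the chain groups are C_0 ≅ Z^4, C_1 ≅ Z^6, C_2 ≅ Z^4.

Boundary ∂_1: C_1 → C_0 sends each edge [p,q] (with p < q) to q − p. For instance
  ∂PR = R − P.
As a 4×6 matrix over Z this has rank 3, with invariant factors (1,1,1).

The boundary map ∂_2: C_2 → C_1 sends each 2-simplex [p,q,r] to [q,r] − [p,r] + [p,q]. For instance
  ∂QRS = RS − QS + QR,
  ∂PQR = QR − PR + PQ.
The resulting 6×4 matrix has rank 3, and its Smith normal form has invariant factors (1,1,1).

Reading off H_k = ker ∂_k / im ∂_{k+1}:

  H_0: rank C_0 − rank ∂_1 = 4 − 3 = 1, and the invariant factors of ∂_1 are all 1, so H_0 ≅ Z.
  H_1: rank ker ∂_1 − rank ∂_2 = (6 − 3) − 3 = 0, and the invariant factors of ∂_2 are all 1, so H_1 ≅ 0.
  H_2: rank ker ∂_2 − rank ∂_3 = (4 − 3) − 0 = 1, and there is no ∂_3, so H_2 ≅ Z.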